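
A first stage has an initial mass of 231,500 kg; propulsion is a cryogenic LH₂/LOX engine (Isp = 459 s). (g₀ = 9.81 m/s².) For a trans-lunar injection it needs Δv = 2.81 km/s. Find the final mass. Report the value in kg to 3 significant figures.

final mass ≈ 124000 kg

v_e = Isp · g₀ = 459 × 9.81 = 4502.8 m/s.
m₀/m_f = exp(Δv / v_e) = exp(2810 / 4502.8) = exp(0.6241) = 1.8665.
m_f = m₀ / 1.8665 = 231,500 / 1.8665 = 124,029 kg.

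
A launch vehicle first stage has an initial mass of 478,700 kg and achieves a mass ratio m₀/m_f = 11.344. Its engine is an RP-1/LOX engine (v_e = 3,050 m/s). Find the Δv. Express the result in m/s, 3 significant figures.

Δv ≈ 7410 m/s

By the Tsiolkovsky rocket equation, Δv = v_e · ln(11.344) = 3050.0 × 2.4287 ≈ 7407.5 m/s.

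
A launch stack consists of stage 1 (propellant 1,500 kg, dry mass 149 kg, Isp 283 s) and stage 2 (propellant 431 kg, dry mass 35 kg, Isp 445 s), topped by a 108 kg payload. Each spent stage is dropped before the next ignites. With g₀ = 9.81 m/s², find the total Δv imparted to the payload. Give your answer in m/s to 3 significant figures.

Δv ≈ 9190 m/s

Ignition mass of stage 1 = 1,500+149 + 431+35 + 108 = 2,223 kg.
Stage 1: m₀ = 2,223 kg, m_f = 2,223 − 1,500 = 723 kg; Δv = 283×9.81×ln(3.075) = 2776.2×1.1232 ≈ 3118 m/s.
Stage 2: m₀ = 574 kg, m_f = 574 − 431 = 143 kg; Δv = 445×9.81×ln(4.014) = 4365.4×1.3898 ≈ 6067 m/s.
Total Δv = 3118 + 6067 = 9185 m/s.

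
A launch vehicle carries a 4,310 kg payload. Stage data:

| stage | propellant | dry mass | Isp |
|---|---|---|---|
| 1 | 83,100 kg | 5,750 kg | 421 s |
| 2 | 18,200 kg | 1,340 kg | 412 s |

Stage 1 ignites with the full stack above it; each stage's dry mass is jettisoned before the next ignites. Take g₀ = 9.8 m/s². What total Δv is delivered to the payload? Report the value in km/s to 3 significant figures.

Δv ≈ 11.3 km/s

Ignition mass of stage 1 = 83,100+5,750 + 18,200+1,340 + 4,310 = 112,700 kg.
Stage 1: m₀ = 112,700 kg, m_f = 112,700 − 83,100 = 29,600 kg; Δv = 421×9.8×ln(3.807) = 4125.8×1.3370 ≈ 5516 m/s.
Stage 2: m₀ = 23,850 kg, m_f = 23,850 − 18,200 = 5,650 kg; Δv = 412×9.8×ln(4.221) = 4037.6×1.4401 ≈ 5815 m/s.
Total Δv = 5516 + 5815 = 11331 m/s.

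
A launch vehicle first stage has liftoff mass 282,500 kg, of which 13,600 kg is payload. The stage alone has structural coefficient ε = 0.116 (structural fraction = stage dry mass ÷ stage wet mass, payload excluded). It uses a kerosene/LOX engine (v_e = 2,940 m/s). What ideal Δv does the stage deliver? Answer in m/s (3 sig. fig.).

Δv ≈ 5410 m/s

Stage wet mass = m₀ − payload = 282,500 − 13,600 = 268,900 kg.
Stage dry mass = ε × stage wet mass = 0.116 × 268,900 = 31,192.4 kg.
Burnout mass m_f = stage dry + payload = 31,192.4 + 13,600 = 44,792.4 kg.
Using Δv = v_e ln(m₀/m_f): Δv = v_e · ln(282,500/44,792.4) = 2940.0 × ln(6.307) = 2940.0 × 1.8416 ≈ 5414 m/s.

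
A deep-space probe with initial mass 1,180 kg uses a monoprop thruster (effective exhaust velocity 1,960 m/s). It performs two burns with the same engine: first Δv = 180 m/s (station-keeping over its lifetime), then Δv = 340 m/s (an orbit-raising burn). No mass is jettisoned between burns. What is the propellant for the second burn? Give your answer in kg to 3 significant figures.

propellant for the second burn ≈ 171 kg

After the first burn: m = 1180 × exp(−180/1960.0) = 1180 × 0.91225 = 1,076.46 kg.
After the second burn: m = 1,076.46 × exp(−340/1960.0) = 1,076.46 × 0.84074 = 905.023 kg.
Second-burn propellant = 1,076.46 − 905.023 = 171.437 kg.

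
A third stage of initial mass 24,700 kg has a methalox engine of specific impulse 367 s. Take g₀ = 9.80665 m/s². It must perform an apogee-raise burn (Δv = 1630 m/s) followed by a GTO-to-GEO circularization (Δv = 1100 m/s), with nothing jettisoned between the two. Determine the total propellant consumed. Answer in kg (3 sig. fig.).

total propellant consumed ≈ 13100 kg

v_e = Isp · g₀ = 367 × 9.80665 = 3599.0 m/s.
After the first burn: m = 24700 × exp(−1630/3599.0) = 24700 × 0.63578 = 15,703.8 kg.
After the second burn: m = 15,703.8 × exp(−1100/3599.0) = 15,703.8 × 0.73665 = 11,568.2 kg.
Total propellant = m₀ − m_final = 24700 − 11,568.2 = 13,131.8 kg.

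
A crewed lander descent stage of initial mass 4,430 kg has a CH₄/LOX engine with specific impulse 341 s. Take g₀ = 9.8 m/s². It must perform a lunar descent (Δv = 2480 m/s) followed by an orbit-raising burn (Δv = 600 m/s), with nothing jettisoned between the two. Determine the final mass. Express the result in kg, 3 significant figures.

v_e = Isp · g₀ = 341 × 9.8 = 3341.8 m/s.
After the first burn: m = 4430 × exp(−2480/3341.8) = 4430 × 0.47611 = 2,109.17 kg.
After the second burn: m = 2,109.17 × exp(−600/3341.8) = 2,109.17 × 0.83565 = 1,762.53 kg.

final mass ≈ 1760 kg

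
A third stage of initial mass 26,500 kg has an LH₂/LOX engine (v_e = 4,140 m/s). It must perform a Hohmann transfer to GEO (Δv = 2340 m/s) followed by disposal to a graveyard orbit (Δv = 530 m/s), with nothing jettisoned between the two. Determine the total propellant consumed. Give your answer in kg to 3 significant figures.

total propellant consumed ≈ 13300 kg

After the first burn: m = 26500 × exp(−2340/4140.0) = 26500 × 0.56824 = 15,058.4 kg.
After the second burn: m = 15,058.4 × exp(−530/4140.0) = 15,058.4 × 0.87984 = 13,249 kg.
Total propellant = m₀ − m_final = 26500 − 13,249 = 13,251 kg.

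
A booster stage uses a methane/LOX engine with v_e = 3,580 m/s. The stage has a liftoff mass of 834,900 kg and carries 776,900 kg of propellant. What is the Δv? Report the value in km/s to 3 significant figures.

m_f = m₀ − m_prop = 834,900 − 776,900 = 58,000 kg.
Δv = v_e · ln(m₀/m_f) = 3580.0 × ln(14.39) = 3580.0 × 2.6669 ≈ 9547.4 m/s.

Δv ≈ 9.55 km/s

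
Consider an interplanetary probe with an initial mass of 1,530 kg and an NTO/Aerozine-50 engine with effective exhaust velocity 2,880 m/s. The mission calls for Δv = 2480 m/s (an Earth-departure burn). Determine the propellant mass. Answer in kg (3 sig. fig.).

Using Δv = v_e ln(m₀/m_f): m₀/m_f = exp(Δv / v_e) = exp(2480 / 2880.0) = exp(0.8611) = 2.3658.
m_f = 1,530 / 2.3658 = 646.716 kg, so propellant = m₀ − m_f = 1,530 − 646.716 = 883.284 kg.

propellant mass ≈ 883 kg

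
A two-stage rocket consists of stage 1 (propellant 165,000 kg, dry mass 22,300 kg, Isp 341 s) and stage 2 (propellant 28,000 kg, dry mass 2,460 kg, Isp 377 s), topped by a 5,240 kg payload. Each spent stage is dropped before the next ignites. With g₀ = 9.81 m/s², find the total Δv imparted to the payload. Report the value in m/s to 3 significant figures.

Ignition mass of stage 1 = 165,000+22,300 + 28,000+2,460 + 5,240 = 223,000 kg.
Stage 1: m₀ = 223,000 kg, m_f = 223,000 − 165,000 = 58,000 kg; Δv = 341×9.81×ln(3.845) = 3345.2×1.3467 ≈ 4505 m/s.
Stage 2: m₀ = 35,700 kg, m_f = 35,700 − 28,000 = 7,700 kg; Δv = 377×9.81×ln(4.636) = 3698.4×1.5339 ≈ 5673 m/s.
Total Δv = 4505 + 5673 = 10178 m/s.

Δv ≈ 10200 m/s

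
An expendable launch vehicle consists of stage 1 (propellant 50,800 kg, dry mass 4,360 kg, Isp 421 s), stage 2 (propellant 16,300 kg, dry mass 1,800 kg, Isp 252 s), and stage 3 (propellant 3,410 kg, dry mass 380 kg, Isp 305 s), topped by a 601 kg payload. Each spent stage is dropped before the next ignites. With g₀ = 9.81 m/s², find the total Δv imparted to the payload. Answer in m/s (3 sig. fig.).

Δv ≈ 12100 m/s

Ignition mass of stage 1 = 50,800+4,360 + 16,300+1,800 + 3,410+380 + 601 = 77,651 kg.
Stage 1: m₀ = 77,651 kg, m_f = 77,651 − 50,800 = 26,851 kg; Δv = 421×9.81×ln(2.892) = 4130.0×1.0619 ≈ 4386 m/s.
Stage 2: m₀ = 22,491 kg, m_f = 22,491 − 16,300 = 6,191 kg; Δv = 252×9.81×ln(3.633) = 2472.1×1.2900 ≈ 3189 m/s.
Stage 3: m₀ = 4,391 kg, m_f = 4,391 − 3,410 = 981 kg; Δv = 305×9.81×ln(4.476) = 2992.1×1.4987 ≈ 4484 m/s.
Total Δv = 4386 + 3189 + 4484 = 12059 m/s.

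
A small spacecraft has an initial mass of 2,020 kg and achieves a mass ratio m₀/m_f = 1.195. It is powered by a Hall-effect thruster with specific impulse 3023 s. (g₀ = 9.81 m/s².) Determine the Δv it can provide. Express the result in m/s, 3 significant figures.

v_e = Isp · g₀ = 3023 × 9.81 = 29655.6 m/s.
Δv = v_e · ln(1.195) = 29655.6 × 0.1781 ≈ 5283.0 m/s.

Δv ≈ 5280 m/s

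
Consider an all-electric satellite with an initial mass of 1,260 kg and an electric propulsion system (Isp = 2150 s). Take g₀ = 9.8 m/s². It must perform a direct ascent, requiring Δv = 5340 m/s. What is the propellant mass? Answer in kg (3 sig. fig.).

v_e = Isp · g₀ = 2150 × 9.8 = 21070.0 m/s.
Rocket equation: m₀/m_f = exp(Δv / v_e) = exp(5340 / 21070.0) = exp(0.2534) = 1.2885.
m_f = 1,260 / 1.2885 = 977.881 kg, so propellant = m₀ − m_f = 1,260 − 977.881 = 282.119 kg.

propellant mass ≈ 282 kg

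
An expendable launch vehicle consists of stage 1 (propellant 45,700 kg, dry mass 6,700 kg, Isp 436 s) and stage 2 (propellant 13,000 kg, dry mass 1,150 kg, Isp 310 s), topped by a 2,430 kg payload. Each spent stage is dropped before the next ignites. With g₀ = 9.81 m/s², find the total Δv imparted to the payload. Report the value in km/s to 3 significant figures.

Ignition mass of stage 1 = 45,700+6,700 + 13,000+1,150 + 2,430 = 68,980 kg.
Stage 1: m₀ = 68,980 kg, m_f = 68,980 − 45,700 = 23,280 kg; Δv = 436×9.81×ln(2.963) = 4277.2×1.0862 ≈ 4646 m/s.
Stage 2: m₀ = 16,580 kg, m_f = 16,580 − 13,000 = 3,580 kg; Δv = 310×9.81×ln(4.631) = 3041.1×1.5328 ≈ 4662 m/s.
Total Δv = 4646 + 4662 = 9308 m/s.

Δv ≈ 9.31 km/s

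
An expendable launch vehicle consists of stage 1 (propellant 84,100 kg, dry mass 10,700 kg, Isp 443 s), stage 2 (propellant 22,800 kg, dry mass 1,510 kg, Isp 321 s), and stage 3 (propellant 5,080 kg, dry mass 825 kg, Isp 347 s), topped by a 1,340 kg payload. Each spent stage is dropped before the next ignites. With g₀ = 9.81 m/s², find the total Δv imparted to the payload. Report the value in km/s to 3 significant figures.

Δv ≈ 12.9 km/s

Ignition mass of stage 1 = 84,100+10,700 + 22,800+1,510 + 5,080+825 + 1,340 = 126,355 kg.
Stage 1: m₀ = 126,355 kg, m_f = 126,355 − 84,100 = 42,255 kg; Δv = 443×9.81×ln(2.99) = 4345.8×1.0954 ≈ 4760 m/s.
Stage 2: m₀ = 31,555 kg, m_f = 31,555 − 22,800 = 8,755 kg; Δv = 321×9.81×ln(3.604) = 3149.0×1.2821 ≈ 4037 m/s.
Stage 3: m₀ = 7,245 kg, m_f = 7,245 − 5,080 = 2,165 kg; Δv = 347×9.81×ln(3.346) = 3404.1×1.2079 ≈ 4112 m/s.
Total Δv = 4760 + 4037 + 4112 = 12909 m/s.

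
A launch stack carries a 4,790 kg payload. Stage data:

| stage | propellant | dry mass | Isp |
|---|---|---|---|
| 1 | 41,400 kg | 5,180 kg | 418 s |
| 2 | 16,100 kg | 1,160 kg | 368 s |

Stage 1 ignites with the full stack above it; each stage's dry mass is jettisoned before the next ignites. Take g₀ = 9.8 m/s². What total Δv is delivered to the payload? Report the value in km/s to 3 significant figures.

Δv ≈ 8.51 km/s

Ignition mass of stage 1 = 41,400+5,180 + 16,100+1,160 + 4,790 = 68,630 kg.
Stage 1: m₀ = 68,630 kg, m_f = 68,630 − 41,400 = 27,230 kg; Δv = 418×9.8×ln(2.52) = 4096.4×0.9244 ≈ 3787 m/s.
Stage 2: m₀ = 22,050 kg, m_f = 22,050 − 16,100 = 5,950 kg; Δv = 368×9.8×ln(3.706) = 3606.4×1.3099 ≈ 4724 m/s.
Total Δv = 3787 + 4724 = 8511 m/s.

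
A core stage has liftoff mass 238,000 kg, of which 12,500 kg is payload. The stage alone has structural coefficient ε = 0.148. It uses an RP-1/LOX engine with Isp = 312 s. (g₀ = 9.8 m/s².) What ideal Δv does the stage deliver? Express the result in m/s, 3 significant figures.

Δv ≈ 5030 m/s

Stage wet mass = m₀ − payload = 238,000 − 12,500 = 225,500 kg.
Stage dry mass = ε × stage wet mass = 0.148 × 225,500 = 33,374 kg.
Burnout mass m_f = stage dry + payload = 33,374 + 12,500 = 45,874 kg.
v_e = Isp · g₀ = 312 × 9.8 = 3057.6 m/s.
Δv = v_e · ln(238,000/45,874) = 3057.6 × ln(5.188) = 3057.6 × 1.6464 ≈ 5034 m/s.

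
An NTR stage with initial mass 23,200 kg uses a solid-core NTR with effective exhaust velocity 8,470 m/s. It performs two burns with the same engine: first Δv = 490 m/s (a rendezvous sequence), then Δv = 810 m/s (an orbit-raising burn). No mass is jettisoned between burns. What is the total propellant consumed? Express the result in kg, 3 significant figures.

total propellant consumed ≈ 3300 kg

After the first burn: m = 23200 × exp(−490/8470.0) = 23200 × 0.94379 = 21,895.9 kg.
After the second burn: m = 21,895.9 × exp(−810/8470.0) = 21,895.9 × 0.90880 = 19,899 kg.
Total propellant = m₀ − m_final = 23200 − 19,899 = 3,301 kg.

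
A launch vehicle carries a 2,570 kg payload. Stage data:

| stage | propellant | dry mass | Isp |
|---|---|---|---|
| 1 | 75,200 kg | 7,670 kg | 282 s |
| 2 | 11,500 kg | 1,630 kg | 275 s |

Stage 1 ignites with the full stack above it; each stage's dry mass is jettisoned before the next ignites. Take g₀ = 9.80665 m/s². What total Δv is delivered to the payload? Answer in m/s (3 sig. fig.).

Δv ≈ 7540 m/s

Ignition mass of stage 1 = 75,200+7,670 + 11,500+1,630 + 2,570 = 98,570 kg.
Stage 1: m₀ = 98,570 kg, m_f = 98,570 − 75,200 = 23,370 kg; Δv = 282×9.80665×ln(4.218) = 2765.5×1.4393 ≈ 3980 m/s.
Stage 2: m₀ = 15,700 kg, m_f = 15,700 − 11,500 = 4,200 kg; Δv = 275×9.80665×ln(3.738) = 2696.8×1.3186 ≈ 3556 m/s.
Total Δv = 3980 + 3556 = 7536 m/s.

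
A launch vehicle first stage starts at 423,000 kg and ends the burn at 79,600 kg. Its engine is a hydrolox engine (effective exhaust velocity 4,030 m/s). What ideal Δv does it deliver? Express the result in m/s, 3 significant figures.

Using Δv = v_e ln(m₀/m_f): Δv = v_e · ln(m₀/m_f) = 4030.0 × ln(5.314) = 4030.0 × 1.6704 ≈ 6731.5 m/s.

Δv ≈ 6730 m/s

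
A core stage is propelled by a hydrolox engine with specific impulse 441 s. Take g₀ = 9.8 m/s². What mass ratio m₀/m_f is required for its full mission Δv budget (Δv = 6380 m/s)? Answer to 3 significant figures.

mass ratio ≈ 4.38

v_e = Isp · g₀ = 441 × 9.8 = 4321.8 m/s.
m₀/m_f = exp(Δv / v_e) = exp(6380 / 4321.8) = exp(1.4762) = 4.3764.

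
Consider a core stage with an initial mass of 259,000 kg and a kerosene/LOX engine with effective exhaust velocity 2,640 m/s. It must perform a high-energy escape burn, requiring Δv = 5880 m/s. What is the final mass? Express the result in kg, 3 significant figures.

Rocket equation: m₀/m_f = exp(Δv / v_e) = exp(5880 / 2640.0) = exp(2.2273) = 9.2745.
m_f = m₀ / 9.2745 = 259,000 / 9.2745 = 27,926 kg.

final mass ≈ 27900 kg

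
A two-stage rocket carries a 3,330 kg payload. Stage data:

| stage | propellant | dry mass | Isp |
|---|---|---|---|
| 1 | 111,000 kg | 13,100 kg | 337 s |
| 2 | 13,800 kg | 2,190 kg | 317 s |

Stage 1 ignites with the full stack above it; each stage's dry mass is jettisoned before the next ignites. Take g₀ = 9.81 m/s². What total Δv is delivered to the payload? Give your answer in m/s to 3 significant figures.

Ignition mass of stage 1 = 111,000+13,100 + 13,800+2,190 + 3,330 = 143,420 kg.
Stage 1: m₀ = 143,420 kg, m_f = 143,420 − 111,000 = 32,420 kg; Δv = 337×9.81×ln(4.424) = 3306.0×1.4870 ≈ 4916 m/s.
Stage 2: m₀ = 19,320 kg, m_f = 19,320 − 13,800 = 5,520 kg; Δv = 317×9.81×ln(3.5) = 3109.8×1.2528 ≈ 3896 m/s.
Total Δv = 4916 + 3896 = 8812 m/s.

Δv ≈ 8810 m/s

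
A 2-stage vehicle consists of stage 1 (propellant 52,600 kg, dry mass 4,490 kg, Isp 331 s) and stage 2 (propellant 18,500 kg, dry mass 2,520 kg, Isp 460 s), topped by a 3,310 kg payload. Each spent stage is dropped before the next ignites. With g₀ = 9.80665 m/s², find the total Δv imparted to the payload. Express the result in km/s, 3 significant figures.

Δv ≈ 9.82 km/s

Ignition mass of stage 1 = 52,600+4,490 + 18,500+2,520 + 3,310 = 81,420 kg.
Stage 1: m₀ = 81,420 kg, m_f = 81,420 − 52,600 = 28,820 kg; Δv = 331×9.80665×ln(2.825) = 3246.0×1.0386 ≈ 3371 m/s.
Stage 2: m₀ = 24,330 kg, m_f = 24,330 − 18,500 = 5,830 kg; Δv = 460×9.80665×ln(4.173) = 4511.1×1.4287 ≈ 6445 m/s.
Total Δv = 3371 + 6445 = 9816 m/s.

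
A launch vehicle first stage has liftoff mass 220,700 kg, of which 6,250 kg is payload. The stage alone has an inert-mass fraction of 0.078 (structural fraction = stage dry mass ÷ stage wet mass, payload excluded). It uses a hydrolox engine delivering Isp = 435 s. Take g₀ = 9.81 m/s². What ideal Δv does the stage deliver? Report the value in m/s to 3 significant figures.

Δv ≈ 9650 m/s

Stage wet mass = m₀ − payload = 220,700 − 6,250 = 214,450 kg.
Stage dry mass = ε × stage wet mass = 0.078 × 214,450 = 16,727.1 kg.
Burnout mass m_f = stage dry + payload = 16,727.1 + 6,250 = 22,977.1 kg.
v_e = Isp · g₀ = 435 × 9.81 = 4267.4 m/s.
By the Tsiolkovsky rocket equation, Δv = v_e · ln(220,700/22,977.1) = 4267.4 × ln(9.605) = 4267.4 × 2.2623 ≈ 9654 m/s.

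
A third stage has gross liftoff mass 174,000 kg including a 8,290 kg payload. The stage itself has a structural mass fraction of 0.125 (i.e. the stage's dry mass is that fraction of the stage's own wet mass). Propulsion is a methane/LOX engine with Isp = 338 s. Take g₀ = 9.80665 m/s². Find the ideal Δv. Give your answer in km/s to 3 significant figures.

Δv ≈ 5.94 km/s

Stage wet mass = m₀ − payload = 174,000 − 8,290 = 165,710 kg.
Stage dry mass = ε × stage wet mass = 0.125 × 165,710 = 20,713.8 kg.
Burnout mass m_f = stage dry + payload = 20,713.8 + 8,290 = 29,003.8 kg.
v_e = Isp · g₀ = 338 × 9.80665 = 3314.6 m/s.
Δv = v_e · ln(174,000/29,003.8) = 3314.6 × ln(5.999) = 3314.6 × 1.7916 ≈ 5939 m/s.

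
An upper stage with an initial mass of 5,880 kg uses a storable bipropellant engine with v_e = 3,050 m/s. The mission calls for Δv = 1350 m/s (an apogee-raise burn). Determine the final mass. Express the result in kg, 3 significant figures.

m₀/m_f = exp(Δv / v_e) = exp(1350 / 3050.0) = exp(0.4426) = 1.5568.
m_f = m₀ / 1.5568 = 5,880 / 1.5568 = 3,776.98 kg.

final mass ≈ 3780 kg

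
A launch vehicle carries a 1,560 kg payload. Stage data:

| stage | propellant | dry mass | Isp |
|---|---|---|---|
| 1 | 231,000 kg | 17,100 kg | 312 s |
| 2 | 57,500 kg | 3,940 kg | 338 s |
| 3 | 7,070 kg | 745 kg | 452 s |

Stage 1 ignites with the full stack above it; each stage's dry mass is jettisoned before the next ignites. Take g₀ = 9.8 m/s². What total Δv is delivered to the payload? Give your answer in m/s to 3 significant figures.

Δv ≈ 15700 m/s

Ignition mass of stage 1 = 231,000+17,100 + 57,500+3,940 + 7,070+745 + 1,560 = 318,915 kg.
Stage 1: m₀ = 318,915 kg, m_f = 318,915 − 231,000 = 87,915 kg; Δv = 312×9.8×ln(3.628) = 3057.6×1.2886 ≈ 3940 m/s.
Stage 2: m₀ = 70,815 kg, m_f = 70,815 − 57,500 = 13,315 kg; Δv = 338×9.8×ln(5.318) = 3312.4×1.6712 ≈ 5536 m/s.
Stage 3: m₀ = 9,375 kg, m_f = 9,375 − 7,070 = 2,305 kg; Δv = 452×9.8×ln(4.067) = 4429.6×1.4030 ≈ 6215 m/s.
Total Δv = 3940 + 5536 + 6215 = 15691 m/s.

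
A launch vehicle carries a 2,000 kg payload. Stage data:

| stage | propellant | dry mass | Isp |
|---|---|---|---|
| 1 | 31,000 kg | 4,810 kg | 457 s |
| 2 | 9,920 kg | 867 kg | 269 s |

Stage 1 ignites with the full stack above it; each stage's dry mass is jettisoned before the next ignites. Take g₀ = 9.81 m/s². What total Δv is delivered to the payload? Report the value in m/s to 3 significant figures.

Δv ≈ 8500 m/s

Ignition mass of stage 1 = 31,000+4,810 + 9,920+867 + 2,000 = 48,597 kg.
Stage 1: m₀ = 48,597 kg, m_f = 48,597 − 31,000 = 17,597 kg; Δv = 457×9.81×ln(2.762) = 4483.2×1.0158 ≈ 4554 m/s.
Stage 2: m₀ = 12,787 kg, m_f = 12,787 − 9,920 = 2,867 kg; Δv = 269×9.81×ln(4.46) = 2638.9×1.4952 ≈ 3946 m/s.
Total Δv = 4554 + 3946 = 8500 m/s.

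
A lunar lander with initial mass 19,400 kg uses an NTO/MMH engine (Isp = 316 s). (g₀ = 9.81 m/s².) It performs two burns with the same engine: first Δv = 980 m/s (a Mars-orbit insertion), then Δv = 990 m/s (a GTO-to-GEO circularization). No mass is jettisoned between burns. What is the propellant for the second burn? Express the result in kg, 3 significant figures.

propellant for the second burn ≈ 3870 kg

v_e = Isp · g₀ = 316 × 9.81 = 3100.0 m/s.
After the first burn: m = 19400 × exp(−980/3100.0) = 19400 × 0.72896 = 14,141.8 kg.
After the second burn: m = 14,141.8 × exp(−990/3100.0) = 14,141.8 × 0.72661 = 10,275.6 kg.
Second-burn propellant = 14,141.8 − 10,275.6 = 3,866.2 kg.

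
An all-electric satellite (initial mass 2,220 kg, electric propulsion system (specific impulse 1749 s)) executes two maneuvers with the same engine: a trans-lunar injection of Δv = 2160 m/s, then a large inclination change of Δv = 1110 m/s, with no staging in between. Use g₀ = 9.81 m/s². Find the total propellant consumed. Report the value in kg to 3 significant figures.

total propellant consumed ≈ 385 kg

v_e = Isp · g₀ = 1749 × 9.81 = 17157.7 m/s.
After the first burn: m = 2220 × exp(−2160/17157.7) = 2220 × 0.88171 = 1,957.4 kg.
After the second burn: m = 1,957.4 × exp(−1110/17157.7) = 1,957.4 × 0.93735 = 1,834.77 kg.
Total propellant = m₀ − m_final = 2220 − 1,834.77 = 385.23 kg.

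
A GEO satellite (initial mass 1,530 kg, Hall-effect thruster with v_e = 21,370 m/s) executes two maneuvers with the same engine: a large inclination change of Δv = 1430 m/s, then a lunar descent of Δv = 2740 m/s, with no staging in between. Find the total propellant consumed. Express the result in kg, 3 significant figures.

After the first burn: m = 1530 × exp(−1430/21370.0) = 1530 × 0.93527 = 1,430.96 kg.
After the second burn: m = 1,430.96 × exp(−2740/21370.0) = 1,430.96 × 0.87966 = 1,258.76 kg.
Total propellant = m₀ − m_final = 1530 − 1,258.76 = 271.24 kg.

total propellant consumed ≈ 271 kg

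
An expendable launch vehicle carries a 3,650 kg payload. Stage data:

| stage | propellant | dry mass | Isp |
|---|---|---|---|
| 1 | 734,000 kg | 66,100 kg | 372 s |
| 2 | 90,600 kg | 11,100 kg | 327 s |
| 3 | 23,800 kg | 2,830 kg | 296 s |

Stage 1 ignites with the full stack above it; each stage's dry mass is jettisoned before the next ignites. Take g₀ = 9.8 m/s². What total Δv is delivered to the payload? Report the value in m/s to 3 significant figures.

Ignition mass of stage 1 = 734,000+66,100 + 90,600+11,100 + 23,800+2,830 + 3,650 = 932,080 kg.
Stage 1: m₀ = 932,080 kg, m_f = 932,080 − 734,000 = 198,080 kg; Δv = 372×9.8×ln(4.706) = 3645.6×1.5487 ≈ 5646 m/s.
Stage 2: m₀ = 131,980 kg, m_f = 131,980 − 90,600 = 41,380 kg; Δv = 327×9.8×ln(3.189) = 3204.6×1.1599 ≈ 3717 m/s.
Stage 3: m₀ = 30,280 kg, m_f = 30,280 − 23,800 = 6,480 kg; Δv = 296×9.8×ln(4.673) = 2900.8×1.5418 ≈ 4472 m/s.
Total Δv = 5646 + 3717 + 4472 = 13835 m/s.

Δv ≈ 13800 m/s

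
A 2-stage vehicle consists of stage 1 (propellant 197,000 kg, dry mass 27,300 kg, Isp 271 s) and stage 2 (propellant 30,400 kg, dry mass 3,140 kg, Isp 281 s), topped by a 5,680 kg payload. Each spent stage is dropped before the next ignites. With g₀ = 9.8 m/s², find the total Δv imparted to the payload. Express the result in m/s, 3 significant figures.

Ignition mass of stage 1 = 197,000+27,300 + 30,400+3,140 + 5,680 = 263,520 kg.
Stage 1: m₀ = 263,520 kg, m_f = 263,520 − 197,000 = 66,520 kg; Δv = 271×9.8×ln(3.962) = 2655.8×1.3766 ≈ 3656 m/s.
Stage 2: m₀ = 39,220 kg, m_f = 39,220 − 30,400 = 8,820 kg; Δv = 281×9.8×ln(4.447) = 2753.8×1.4922 ≈ 4109 m/s.
Total Δv = 3656 + 4109 = 7765 m/s.

Δv ≈ 7770 m/s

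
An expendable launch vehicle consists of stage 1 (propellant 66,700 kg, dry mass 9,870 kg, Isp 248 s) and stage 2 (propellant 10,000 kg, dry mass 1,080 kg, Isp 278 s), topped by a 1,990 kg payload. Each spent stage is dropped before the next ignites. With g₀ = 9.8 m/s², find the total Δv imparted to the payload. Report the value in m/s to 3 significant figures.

Δv ≈ 7260 m/s

Ignition mass of stage 1 = 66,700+9,870 + 10,000+1,080 + 1,990 = 89,640 kg.
Stage 1: m₀ = 89,640 kg, m_f = 89,640 − 66,700 = 22,940 kg; Δv = 248×9.8×ln(3.908) = 2430.4×1.3629 ≈ 3312 m/s.
Stage 2: m₀ = 13,070 kg, m_f = 13,070 − 10,000 = 3,070 kg; Δv = 278×9.8×ln(4.257) = 2724.4×1.4486 ≈ 3947 m/s.
Total Δv = 3312 + 3947 = 7259 m/s.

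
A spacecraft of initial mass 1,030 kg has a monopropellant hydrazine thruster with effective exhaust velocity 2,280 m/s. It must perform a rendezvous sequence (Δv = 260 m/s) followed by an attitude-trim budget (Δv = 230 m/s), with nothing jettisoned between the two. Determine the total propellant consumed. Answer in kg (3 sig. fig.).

After the first burn: m = 1030 × exp(−260/2280.0) = 1030 × 0.89223 = 918.997 kg.
After the second burn: m = 918.997 × exp(−230/2280.0) = 918.997 × 0.90404 = 830.81 kg.
Total propellant = m₀ − m_final = 1030 − 830.81 = 199.19 kg.

total propellant consumed ≈ 199 kg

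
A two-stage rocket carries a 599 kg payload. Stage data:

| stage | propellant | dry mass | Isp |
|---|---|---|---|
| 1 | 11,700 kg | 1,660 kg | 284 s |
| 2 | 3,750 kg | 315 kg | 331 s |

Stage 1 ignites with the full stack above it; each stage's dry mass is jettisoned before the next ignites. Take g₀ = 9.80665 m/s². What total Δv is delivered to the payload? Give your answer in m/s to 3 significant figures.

Δv ≈ 8210 m/s

Ignition mass of stage 1 = 11,700+1,660 + 3,750+315 + 599 = 18,024 kg.
Stage 1: m₀ = 18,024 kg, m_f = 18,024 − 11,700 = 6,324 kg; Δv = 284×9.80665×ln(2.85) = 2785.1×1.0474 ≈ 2917 m/s.
Stage 2: m₀ = 4,664 kg, m_f = 4,664 − 3,750 = 914 kg; Δv = 331×9.80665×ln(5.103) = 3246.0×1.6298 ≈ 5290 m/s.
Total Δv = 2917 + 5290 = 8207 m/s.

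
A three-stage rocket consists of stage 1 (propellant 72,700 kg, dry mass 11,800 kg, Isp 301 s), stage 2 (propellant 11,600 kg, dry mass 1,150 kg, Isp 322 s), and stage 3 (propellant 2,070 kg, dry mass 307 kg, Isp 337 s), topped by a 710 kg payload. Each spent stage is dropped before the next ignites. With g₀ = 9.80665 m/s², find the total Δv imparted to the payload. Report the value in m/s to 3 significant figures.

Ignition mass of stage 1 = 72,700+11,800 + 11,600+1,150 + 2,070+307 + 710 = 100,337 kg.
Stage 1: m₀ = 100,337 kg, m_f = 100,337 − 72,700 = 27,637 kg; Δv = 301×9.80665×ln(3.631) = 2951.8×1.2894 ≈ 3806 m/s.
Stage 2: m₀ = 15,837 kg, m_f = 15,837 − 11,600 = 4,237 kg; Δv = 322×9.80665×ln(3.738) = 3157.7×1.3185 ≈ 4163 m/s.
Stage 3: m₀ = 3,087 kg, m_f = 3,087 − 2,070 = 1,017 kg; Δv = 337×9.80665×ln(3.035) = 3304.8×1.1103 ≈ 3670 m/s.
Total Δv = 3806 + 4163 + 3670 = 11639 m/s.

Δv ≈ 11600 m/s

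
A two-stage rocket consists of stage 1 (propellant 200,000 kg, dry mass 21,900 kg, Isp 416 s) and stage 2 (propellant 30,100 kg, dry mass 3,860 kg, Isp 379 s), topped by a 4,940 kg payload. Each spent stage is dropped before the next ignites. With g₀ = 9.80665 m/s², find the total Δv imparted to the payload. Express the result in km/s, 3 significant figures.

Ignition mass of stage 1 = 200,000+21,900 + 30,100+3,860 + 4,940 = 260,800 kg.
Stage 1: m₀ = 260,800 kg, m_f = 260,800 − 200,000 = 60,800 kg; Δv = 416×9.80665×ln(4.289) = 4079.6×1.4562 ≈ 5941 m/s.
Stage 2: m₀ = 38,900 kg, m_f = 38,900 − 30,100 = 8,800 kg; Δv = 379×9.80665×ln(4.42) = 3716.7×1.4862 ≈ 5524 m/s.
Total Δv = 5941 + 5524 = 11465 m/s.

Δv ≈ 11.5 km/s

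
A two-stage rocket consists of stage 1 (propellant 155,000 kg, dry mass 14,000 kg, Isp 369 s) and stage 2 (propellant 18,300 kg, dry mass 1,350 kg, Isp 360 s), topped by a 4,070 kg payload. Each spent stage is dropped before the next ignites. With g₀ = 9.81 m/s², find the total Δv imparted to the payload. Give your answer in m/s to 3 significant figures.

Δv ≈ 11100 m/s

Ignition mass of stage 1 = 155,000+14,000 + 18,300+1,350 + 4,070 = 192,720 kg.
Stage 1: m₀ = 192,720 kg, m_f = 192,720 − 155,000 = 37,720 kg; Δv = 369×9.81×ln(5.109) = 3619.9×1.6310 ≈ 5904 m/s.
Stage 2: m₀ = 23,720 kg, m_f = 23,720 − 18,300 = 5,420 kg; Δv = 360×9.81×ln(4.376) = 3531.6×1.4762 ≈ 5213 m/s.
Total Δv = 5904 + 5213 = 11117 m/s.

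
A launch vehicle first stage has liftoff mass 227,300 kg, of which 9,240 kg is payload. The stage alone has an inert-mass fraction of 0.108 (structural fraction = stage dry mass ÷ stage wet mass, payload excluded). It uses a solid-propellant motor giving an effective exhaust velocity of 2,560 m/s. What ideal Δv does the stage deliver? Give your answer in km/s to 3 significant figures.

Stage wet mass = m₀ − payload = 227,300 − 9,240 = 218,060 kg.
Stage dry mass = ε × stage wet mass = 0.108 × 218,060 = 23,550.5 kg.
Burnout mass m_f = stage dry + payload = 23,550.5 + 9,240 = 32,790.5 kg.
By the Tsiolkovsky rocket equation, Δv = v_e · ln(227,300/32,790.5) = 2560.0 × ln(6.932) = 2560.0 × 1.9361 ≈ 4956 m/s.

Δv ≈ 4.96 km/s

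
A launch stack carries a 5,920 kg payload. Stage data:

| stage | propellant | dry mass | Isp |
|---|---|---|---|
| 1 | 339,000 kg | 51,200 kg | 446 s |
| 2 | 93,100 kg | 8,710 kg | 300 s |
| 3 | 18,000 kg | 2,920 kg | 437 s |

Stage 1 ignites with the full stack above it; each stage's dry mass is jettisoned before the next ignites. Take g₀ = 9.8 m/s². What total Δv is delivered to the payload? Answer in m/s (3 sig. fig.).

Δv ≈ 13200 m/s

Ignition mass of stage 1 = 339,000+51,200 + 93,100+8,710 + 18,000+2,920 + 5,920 = 518,850 kg.
Stage 1: m₀ = 518,850 kg, m_f = 518,850 − 339,000 = 179,850 kg; Δv = 446×9.8×ln(2.885) = 4370.8×1.0595 ≈ 4631 m/s.
Stage 2: m₀ = 128,650 kg, m_f = 128,650 − 93,100 = 35,550 kg; Δv = 300×9.8×ln(3.619) = 2940.0×1.2862 ≈ 3781 m/s.
Stage 3: m₀ = 26,840 kg, m_f = 26,840 − 18,000 = 8,840 kg; Δv = 437×9.8×ln(3.036) = 4282.6×1.1106 ≈ 4756 m/s.
Total Δv = 4631 + 3781 + 4756 = 13168 m/s.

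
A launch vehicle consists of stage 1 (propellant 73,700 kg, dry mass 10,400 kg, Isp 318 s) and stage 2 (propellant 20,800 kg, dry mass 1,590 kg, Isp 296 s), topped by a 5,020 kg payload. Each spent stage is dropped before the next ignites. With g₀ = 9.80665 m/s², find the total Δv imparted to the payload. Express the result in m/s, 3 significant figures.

Δv ≈ 7500 m/s

Ignition mass of stage 1 = 73,700+10,400 + 20,800+1,590 + 5,020 = 111,510 kg.
Stage 1: m₀ = 111,510 kg, m_f = 111,510 − 73,700 = 37,810 kg; Δv = 318×9.80665×ln(2.949) = 3118.5×1.0815 ≈ 3373 m/s.
Stage 2: m₀ = 27,410 kg, m_f = 27,410 − 20,800 = 6,610 kg; Δv = 296×9.80665×ln(4.147) = 2902.8×1.4223 ≈ 4129 m/s.
Total Δv = 3373 + 4129 = 7502 m/s.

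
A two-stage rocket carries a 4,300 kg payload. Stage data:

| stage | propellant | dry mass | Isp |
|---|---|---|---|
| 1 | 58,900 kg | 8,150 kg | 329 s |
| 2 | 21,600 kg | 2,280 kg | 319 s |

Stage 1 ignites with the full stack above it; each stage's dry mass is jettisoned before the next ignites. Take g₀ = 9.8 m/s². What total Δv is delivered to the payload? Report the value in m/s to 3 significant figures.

Δv ≈ 7650 m/s

Ignition mass of stage 1 = 58,900+8,150 + 21,600+2,280 + 4,300 = 95,230 kg.
Stage 1: m₀ = 95,230 kg, m_f = 95,230 − 58,900 = 36,330 kg; Δv = 329×9.8×ln(2.621) = 3224.2×0.9637 ≈ 3107 m/s.
Stage 2: m₀ = 28,180 kg, m_f = 28,180 − 21,600 = 6,580 kg; Δv = 319×9.8×ln(4.283) = 3126.2×1.4546 ≈ 4547 m/s.
Total Δv = 3107 + 4547 = 7654 m/s.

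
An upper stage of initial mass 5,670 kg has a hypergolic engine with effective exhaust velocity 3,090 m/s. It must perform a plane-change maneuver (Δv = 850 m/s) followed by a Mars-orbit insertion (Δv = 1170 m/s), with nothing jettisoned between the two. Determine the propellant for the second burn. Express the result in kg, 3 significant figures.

propellant for the second burn ≈ 1360 kg

After the first burn: m = 5670 × exp(−850/3090.0) = 5670 × 0.75951 = 4,306.42 kg.
After the second burn: m = 4,306.42 × exp(−1170/3090.0) = 4,306.42 × 0.68479 = 2,948.99 kg.
Second-burn propellant = 4,306.42 − 2,948.99 = 1,357.43 kg.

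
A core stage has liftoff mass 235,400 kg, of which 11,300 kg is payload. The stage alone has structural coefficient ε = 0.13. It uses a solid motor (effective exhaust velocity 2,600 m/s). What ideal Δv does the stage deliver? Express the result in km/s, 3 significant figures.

Stage wet mass = m₀ − payload = 235,400 − 11,300 = 224,100 kg.
Stage dry mass = ε × stage wet mass = 0.13 × 224,100 = 29,133 kg.
Burnout mass m_f = stage dry + payload = 29,133 + 11,300 = 40,433 kg.
Δv = v_e · ln(235,400/40,433) = 2600.0 × ln(5.822) = 2600.0 × 1.7616 ≈ 4580 m/s.

Δv ≈ 4.58 km/s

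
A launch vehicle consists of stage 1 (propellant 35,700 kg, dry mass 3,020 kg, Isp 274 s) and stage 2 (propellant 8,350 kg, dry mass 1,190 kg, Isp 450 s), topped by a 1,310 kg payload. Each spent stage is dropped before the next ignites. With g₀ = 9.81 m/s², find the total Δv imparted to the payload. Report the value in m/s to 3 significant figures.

Δv ≈ 9900 m/s

Ignition mass of stage 1 = 35,700+3,020 + 8,350+1,190 + 1,310 = 49,570 kg.
Stage 1: m₀ = 49,570 kg, m_f = 49,570 − 35,700 = 13,870 kg; Δv = 274×9.81×ln(3.574) = 2687.9×1.2737 ≈ 3424 m/s.
Stage 2: m₀ = 10,850 kg, m_f = 10,850 − 8,350 = 2,500 kg; Δv = 450×9.81×ln(4.34) = 4414.5×1.4679 ≈ 6480 m/s.
Total Δv = 3424 + 6480 = 9904 m/s.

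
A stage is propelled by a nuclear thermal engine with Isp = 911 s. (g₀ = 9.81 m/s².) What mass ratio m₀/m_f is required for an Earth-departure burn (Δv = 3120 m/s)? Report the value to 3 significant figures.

v_e = Isp · g₀ = 911 × 9.81 = 8936.9 m/s.
By the Tsiolkovsky rocket equation, m₀/m_f = exp(Δv / v_e) = exp(3120 / 8936.9) = exp(0.3491) = 1.4178.

mass ratio ≈ 1.42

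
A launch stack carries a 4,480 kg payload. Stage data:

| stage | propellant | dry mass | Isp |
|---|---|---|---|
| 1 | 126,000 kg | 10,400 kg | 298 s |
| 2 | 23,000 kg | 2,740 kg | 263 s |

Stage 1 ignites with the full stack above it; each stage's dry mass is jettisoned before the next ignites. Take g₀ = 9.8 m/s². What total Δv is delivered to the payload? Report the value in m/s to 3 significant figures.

Δv ≈ 7810 m/s

Ignition mass of stage 1 = 126,000+10,400 + 23,000+2,740 + 4,480 = 166,620 kg.
Stage 1: m₀ = 166,620 kg, m_f = 166,620 − 126,000 = 40,620 kg; Δv = 298×9.8×ln(4.102) = 2920.4×1.4115 ≈ 4122 m/s.
Stage 2: m₀ = 30,220 kg, m_f = 30,220 − 23,000 = 7,220 kg; Δv = 263×9.8×ln(4.186) = 2577.4×1.4316 ≈ 3690 m/s.
Total Δv = 4122 + 3690 = 7812 m/s.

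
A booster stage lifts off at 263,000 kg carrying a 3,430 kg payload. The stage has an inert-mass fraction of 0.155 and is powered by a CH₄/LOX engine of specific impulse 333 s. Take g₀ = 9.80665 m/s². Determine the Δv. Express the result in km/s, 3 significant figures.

Δv ≈ 5.86 km/s

Stage wet mass = m₀ − payload = 263,000 − 3,430 = 259,570 kg.
Stage dry mass = ε × stage wet mass = 0.155 × 259,570 = 40,233.4 kg.
Burnout mass m_f = stage dry + payload = 40,233.4 + 3,430 = 43,663.4 kg.
v_e = Isp · g₀ = 333 × 9.80665 = 3265.6 m/s.
Using Δv = v_e ln(m₀/m_f): Δv = v_e · ln(263,000/43,663.4) = 3265.6 × ln(6.023) = 3265.6 × 1.7956 ≈ 5864 m/s.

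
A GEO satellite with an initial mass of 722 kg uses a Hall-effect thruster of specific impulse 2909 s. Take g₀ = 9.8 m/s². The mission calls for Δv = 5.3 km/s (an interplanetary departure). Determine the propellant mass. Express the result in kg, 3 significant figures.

v_e = Isp · g₀ = 2909 × 9.8 = 28508.2 m/s.
From the ideal rocket equation, m₀/m_f = exp(Δv / v_e) = exp(5300 / 28508.2) = exp(0.1859) = 1.2043.
m_f = 722 / 1.2043 = 599.518 kg, so propellant = m₀ − m_f = 722 − 599.518 = 122.482 kg.

propellant mass ≈ 122 kg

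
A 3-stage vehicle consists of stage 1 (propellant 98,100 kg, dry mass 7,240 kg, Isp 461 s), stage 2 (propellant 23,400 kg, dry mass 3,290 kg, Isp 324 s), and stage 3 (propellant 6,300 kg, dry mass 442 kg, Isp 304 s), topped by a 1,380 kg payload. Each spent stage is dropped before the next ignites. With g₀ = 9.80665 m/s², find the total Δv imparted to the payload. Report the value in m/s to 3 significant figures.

Δv ≈ 13400 m/s

Ignition mass of stage 1 = 98,100+7,240 + 23,400+3,290 + 6,300+442 + 1,380 = 140,152 kg.
Stage 1: m₀ = 140,152 kg, m_f = 140,152 − 98,100 = 42,052 kg; Δv = 461×9.80665×ln(3.333) = 4520.9×1.2038 ≈ 5442 m/s.
Stage 2: m₀ = 34,812 kg, m_f = 34,812 − 23,400 = 11,412 kg; Δv = 324×9.80665×ln(3.05) = 3177.4×1.1153 ≈ 3544 m/s.
Stage 3: m₀ = 8,122 kg, m_f = 8,122 − 6,300 = 1,822 kg; Δv = 304×9.80665×ln(4.458) = 2981.2×1.4946 ≈ 4456 m/s.
Total Δv = 5442 + 3544 + 4456 = 13442 m/s.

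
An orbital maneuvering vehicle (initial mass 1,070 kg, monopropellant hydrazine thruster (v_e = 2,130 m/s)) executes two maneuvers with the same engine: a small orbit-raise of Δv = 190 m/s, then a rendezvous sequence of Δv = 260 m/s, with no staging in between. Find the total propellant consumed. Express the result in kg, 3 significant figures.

total propellant consumed ≈ 204 kg

After the first burn: m = 1070 × exp(−190/2130.0) = 1070 × 0.91466 = 978.686 kg.
After the second burn: m = 978.686 × exp(−260/2130.0) = 978.686 × 0.88509 = 866.225 kg.
Total propellant = m₀ − m_final = 1070 − 866.225 = 203.775 kg.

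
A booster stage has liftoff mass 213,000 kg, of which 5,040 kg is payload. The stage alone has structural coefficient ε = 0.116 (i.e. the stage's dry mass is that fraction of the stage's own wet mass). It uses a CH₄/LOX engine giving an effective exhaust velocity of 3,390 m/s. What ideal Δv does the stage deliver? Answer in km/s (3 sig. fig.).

Δv ≈ 6.74 km/s

Stage wet mass = m₀ − payload = 213,000 − 5,040 = 207,960 kg.
Stage dry mass = ε × stage wet mass = 0.116 × 207,960 = 24,123.4 kg.
Burnout mass m_f = stage dry + payload = 24,123.4 + 5,040 = 29,163.4 kg.
From the ideal rocket equation, Δv = v_e · ln(213,000/29,163.4) = 3390.0 × ln(7.304) = 3390.0 × 1.9884 ≈ 6741 m/s.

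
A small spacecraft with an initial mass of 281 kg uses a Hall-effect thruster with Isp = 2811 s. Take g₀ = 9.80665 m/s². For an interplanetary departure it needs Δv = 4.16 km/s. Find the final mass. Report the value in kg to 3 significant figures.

v_e = Isp · g₀ = 2811 × 9.80665 = 27566.5 m/s.
By the Tsiolkovsky rocket equation, m₀/m_f = exp(Δv / v_e) = exp(4160 / 27566.5) = exp(0.1509) = 1.1629.
m_f = m₀ / 1.1629 = 281 / 1.1629 = 241.637 kg.

final mass ≈ 242 kg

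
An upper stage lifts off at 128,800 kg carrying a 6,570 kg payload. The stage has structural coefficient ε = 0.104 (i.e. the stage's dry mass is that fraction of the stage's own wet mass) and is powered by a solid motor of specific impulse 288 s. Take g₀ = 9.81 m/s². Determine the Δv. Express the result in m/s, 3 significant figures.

Δv ≈ 5370 m/s

Stage wet mass = m₀ − payload = 128,800 − 6,570 = 122,230 kg.
Stage dry mass = ε × stage wet mass = 0.104 × 122,230 = 12,711.9 kg.
Burnout mass m_f = stage dry + payload = 12,711.9 + 6,570 = 19,281.9 kg.
v_e = Isp · g₀ = 288 × 9.81 = 2825.3 m/s.
Δv = v_e · ln(128,800/19,281.9) = 2825.3 × ln(6.68) = 2825.3 × 1.8991 ≈ 5365 m/s.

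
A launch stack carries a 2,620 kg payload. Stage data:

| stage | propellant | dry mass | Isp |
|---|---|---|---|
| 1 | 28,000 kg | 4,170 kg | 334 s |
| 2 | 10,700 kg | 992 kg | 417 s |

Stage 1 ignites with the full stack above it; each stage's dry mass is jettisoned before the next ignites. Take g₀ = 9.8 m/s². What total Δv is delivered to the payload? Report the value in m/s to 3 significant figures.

Δv ≈ 8650 m/s

Ignition mass of stage 1 = 28,000+4,170 + 10,700+992 + 2,620 = 46,482 kg.
Stage 1: m₀ = 46,482 kg, m_f = 46,482 − 28,000 = 18,482 kg; Δv = 334×9.8×ln(2.515) = 3273.2×0.9223 ≈ 3019 m/s.
Stage 2: m₀ = 14,312 kg, m_f = 14,312 − 10,700 = 3,612 kg; Δv = 417×9.8×ln(3.962) = 4086.6×1.3768 ≈ 5627 m/s.
Total Δv = 3019 + 5627 = 8646 m/s.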